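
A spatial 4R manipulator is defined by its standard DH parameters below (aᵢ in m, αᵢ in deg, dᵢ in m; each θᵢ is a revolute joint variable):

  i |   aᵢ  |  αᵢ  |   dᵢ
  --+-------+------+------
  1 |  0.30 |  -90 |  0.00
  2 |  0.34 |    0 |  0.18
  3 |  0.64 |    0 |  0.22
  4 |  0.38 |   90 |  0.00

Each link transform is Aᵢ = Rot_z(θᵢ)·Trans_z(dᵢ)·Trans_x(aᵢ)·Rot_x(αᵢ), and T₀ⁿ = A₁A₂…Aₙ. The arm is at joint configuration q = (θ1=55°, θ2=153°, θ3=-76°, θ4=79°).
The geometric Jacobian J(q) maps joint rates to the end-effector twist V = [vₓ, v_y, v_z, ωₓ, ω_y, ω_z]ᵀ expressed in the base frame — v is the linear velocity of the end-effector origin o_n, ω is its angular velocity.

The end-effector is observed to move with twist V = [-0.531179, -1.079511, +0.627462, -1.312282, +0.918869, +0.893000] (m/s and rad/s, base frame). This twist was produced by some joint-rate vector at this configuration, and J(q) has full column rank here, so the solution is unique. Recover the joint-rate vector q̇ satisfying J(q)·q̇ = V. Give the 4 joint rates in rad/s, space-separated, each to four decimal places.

o_n = [-0.4459, 0.0606, -0.9325]
J₁: ẑ×o_n = [-0.0606, -0.4459, 0.0000], ω = ẑ
J2: z=[-0.8192, 0.5736, 0.0000] o=[0.1721, 0.2457, 0.0000] → [-0.5349, -0.7639, 0.5061, -0.8192, 0.5736, 0.0000]
J3: z=[-0.8192, 0.5736, 0.0000] o=[-0.1491, 0.1008, -0.1544] → [-0.4463, -0.6374, 0.2032, -0.8192, 0.5736, 0.0000]
J4: z=[-0.8192, 0.5736, 0.0000] o=[-0.2468, 0.3450, -0.7780] → [-0.0887, -0.1266, 0.3471, -0.8192, 0.5736, 0.0000]
q̇ = J⁺·V = [0.8930, 0.6090, 0.1770, 0.8160]

0.8930 0.6090 0.1770 0.8160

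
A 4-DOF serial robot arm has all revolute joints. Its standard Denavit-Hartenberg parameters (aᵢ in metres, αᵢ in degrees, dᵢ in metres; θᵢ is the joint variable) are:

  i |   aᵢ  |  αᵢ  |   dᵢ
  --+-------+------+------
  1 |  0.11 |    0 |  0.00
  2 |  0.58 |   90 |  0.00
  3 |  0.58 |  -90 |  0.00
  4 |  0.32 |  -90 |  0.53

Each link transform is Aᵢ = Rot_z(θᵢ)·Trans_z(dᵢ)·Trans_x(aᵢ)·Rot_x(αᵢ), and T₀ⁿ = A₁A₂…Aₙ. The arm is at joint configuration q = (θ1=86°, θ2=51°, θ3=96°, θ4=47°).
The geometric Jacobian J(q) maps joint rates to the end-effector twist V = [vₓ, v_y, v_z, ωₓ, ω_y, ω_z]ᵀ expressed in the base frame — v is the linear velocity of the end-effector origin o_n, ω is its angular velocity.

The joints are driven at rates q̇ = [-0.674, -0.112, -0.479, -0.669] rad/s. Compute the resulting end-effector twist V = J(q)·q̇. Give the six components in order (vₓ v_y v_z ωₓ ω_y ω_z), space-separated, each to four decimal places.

o_n = [-0.1296, -0.0823, 0.7385]
J₁: ẑ×o_n = [0.0823, -0.1296, 0.0000], ω = ẑ
J2: z=[0.0000, 0.0000, 1.0000] o=[0.0077, 0.1097, 0.0000] → [0.1920, -0.1373, 0.0000, 0.0000, 0.0000, 1.0000]
J3: z=[0.6820, 0.7314, 0.0000] o=[-0.4165, 0.5053, 0.0000] → [0.5401, -0.5036, -0.6105, 0.6820, 0.7314, 0.0000]
J4: z=[0.7273, -0.6783, -0.1045] o=[-0.3722, 0.4639, 0.5768] → [-0.1667, -0.1429, -0.2328, 0.7273, -0.6783, -0.1045]
V = J·q̇ = [-0.2241, 0.4396, 0.4482, -0.8133, 0.1034, -0.7161]

-0.2241 0.4396 0.4482 -0.8133 0.1034 -0.7161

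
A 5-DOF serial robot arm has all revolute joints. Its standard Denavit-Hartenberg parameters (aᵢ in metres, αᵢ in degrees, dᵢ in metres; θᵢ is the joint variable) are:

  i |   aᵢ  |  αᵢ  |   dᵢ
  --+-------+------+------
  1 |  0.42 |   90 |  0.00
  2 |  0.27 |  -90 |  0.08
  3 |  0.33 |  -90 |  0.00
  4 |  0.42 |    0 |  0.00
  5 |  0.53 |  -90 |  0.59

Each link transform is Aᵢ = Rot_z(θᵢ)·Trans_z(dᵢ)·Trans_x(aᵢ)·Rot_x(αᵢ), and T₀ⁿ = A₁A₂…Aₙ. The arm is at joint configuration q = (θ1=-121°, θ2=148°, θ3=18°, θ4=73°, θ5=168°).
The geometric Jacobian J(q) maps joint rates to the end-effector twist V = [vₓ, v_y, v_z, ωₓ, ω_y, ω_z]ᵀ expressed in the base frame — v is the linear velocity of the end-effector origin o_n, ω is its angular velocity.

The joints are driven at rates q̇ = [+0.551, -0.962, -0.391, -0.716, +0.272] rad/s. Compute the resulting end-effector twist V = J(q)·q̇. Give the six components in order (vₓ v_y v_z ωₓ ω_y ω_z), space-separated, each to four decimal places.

o_n = [0.3845, -0.4117, 0.0927]
J₁: ẑ×o_n = [0.4117, 0.3845, -0.0000], ω = ẑ
J2: z=[-0.8572, 0.5150, 0.0000] o=[-0.2163, -0.3600, 0.0000] → [0.0477, 0.0794, -0.2651, -0.8572, 0.5150, 0.0000]
J3: z=[0.2729, 0.4542, -0.8480] o=[-0.1670, -0.1225, 0.1431] → [-0.2681, -0.4539, -0.3294, 0.2729, 0.4542, -0.8480]
J4: z=[0.6802, -0.7145, -0.1638] o=[0.0575, 0.0531, 0.3094] → [0.0787, 0.0939, -0.0826, 0.6802, -0.7145, -0.1638]
J5: z=[0.6802, -0.7145, -0.1638] o=[0.0314, -0.0640, 0.7119] → [0.3855, 0.3634, 0.0157, 0.6802, -0.7145, -0.1638]
V = J·q̇ = [0.3343, 0.3446, 0.4472, 0.4159, -0.3558, 0.9553]

0.3343 0.3446 0.4472 0.4159 -0.3558 0.9553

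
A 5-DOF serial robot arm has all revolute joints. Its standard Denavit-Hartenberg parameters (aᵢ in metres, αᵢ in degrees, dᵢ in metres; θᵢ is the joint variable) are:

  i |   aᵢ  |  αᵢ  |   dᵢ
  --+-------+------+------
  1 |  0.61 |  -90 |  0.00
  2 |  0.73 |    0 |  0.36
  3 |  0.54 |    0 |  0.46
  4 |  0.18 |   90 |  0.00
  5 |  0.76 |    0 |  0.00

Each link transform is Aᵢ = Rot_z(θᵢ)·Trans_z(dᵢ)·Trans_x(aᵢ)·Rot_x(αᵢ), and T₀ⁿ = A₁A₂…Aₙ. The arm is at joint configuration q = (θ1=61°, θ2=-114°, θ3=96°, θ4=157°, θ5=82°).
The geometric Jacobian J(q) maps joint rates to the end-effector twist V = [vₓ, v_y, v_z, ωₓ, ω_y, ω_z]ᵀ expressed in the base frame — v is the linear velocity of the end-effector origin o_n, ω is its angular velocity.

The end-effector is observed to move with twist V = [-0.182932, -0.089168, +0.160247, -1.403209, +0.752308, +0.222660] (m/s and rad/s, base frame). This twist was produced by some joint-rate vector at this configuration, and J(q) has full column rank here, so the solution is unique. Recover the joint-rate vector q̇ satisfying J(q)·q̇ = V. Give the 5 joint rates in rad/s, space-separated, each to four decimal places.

o_n = [-1.0792, 1.2968, 0.6463]
J₁: ẑ×o_n = [-1.2968, -1.0792, 0.0000], ω = ẑ
J2: z=[-0.8746, 0.4848, 0.0000] o=[0.2957, 0.5335, 0.0000] → [0.3133, 0.5652, -0.0010, -0.8746, 0.4848, 0.0000]
J3: z=[-0.8746, 0.4848, 0.0000] o=[-0.1631, 0.4484, 0.6669] → [-0.0100, -0.0180, -0.2979, -0.8746, 0.4848, 0.0000]
J4: z=[-0.8746, 0.4848, 0.0000] o=[-0.3164, 1.1206, 0.8338] → [-0.0909, -0.1640, 0.2157, -0.8746, 0.4848, 0.0000]
J5: z=[0.3181, 0.5738, -0.7547] o=[-0.3823, 1.0017, 0.7157] → [0.1829, 0.5481, 0.4938, 0.3181, 0.5738, -0.7547]
q̇ = J⁺·V = [0.1970, 0.5330, 0.0990, 0.9600, -0.0340]

0.1970 0.5330 0.0990 0.9600 -0.0340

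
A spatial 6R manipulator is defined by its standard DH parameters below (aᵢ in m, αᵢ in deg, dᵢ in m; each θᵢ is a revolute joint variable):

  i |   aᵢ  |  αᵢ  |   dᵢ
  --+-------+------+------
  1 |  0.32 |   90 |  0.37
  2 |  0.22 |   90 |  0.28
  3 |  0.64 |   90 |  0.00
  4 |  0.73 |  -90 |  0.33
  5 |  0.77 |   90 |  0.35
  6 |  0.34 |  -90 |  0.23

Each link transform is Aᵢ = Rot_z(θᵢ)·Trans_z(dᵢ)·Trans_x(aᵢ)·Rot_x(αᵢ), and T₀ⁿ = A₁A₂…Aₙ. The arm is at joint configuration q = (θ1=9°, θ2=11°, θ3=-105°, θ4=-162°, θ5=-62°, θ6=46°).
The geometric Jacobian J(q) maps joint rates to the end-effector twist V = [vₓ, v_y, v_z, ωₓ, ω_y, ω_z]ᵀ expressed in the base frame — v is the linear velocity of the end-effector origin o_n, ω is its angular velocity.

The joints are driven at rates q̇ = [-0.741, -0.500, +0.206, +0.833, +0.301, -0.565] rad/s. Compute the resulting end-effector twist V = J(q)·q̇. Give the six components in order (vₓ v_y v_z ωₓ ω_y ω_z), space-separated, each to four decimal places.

o_n = [-0.7291, -0.8704, 1.0320]
J₁: ẑ×o_n = [0.8704, -0.7291, 0.0000], ω = ẑ
J2: z=[0.1564, -0.9877, 0.0000] o=[0.3161, 0.0501, 0.3700] → [-0.6538, -0.1036, -1.1763, 0.1564, -0.9877, 0.0000]
J3: z=[0.1885, 0.0298, -0.9816] o=[0.5732, -0.1927, 0.4120] → [-0.6467, 1.1615, -0.0888, 0.1885, 0.0298, -0.9816]
J4: z=[-0.8960, -0.4040, -0.1843] o=[0.3159, 0.3924, 0.3804] → [-0.4960, 0.7765, 0.7094, -0.8960, -0.4040, -0.1843]
J5: z=[-0.3035, 0.2541, 0.9183] o=[0.2568, -0.3824, 0.5753] → [0.5642, -0.7668, 0.3987, -0.3035, 0.2541, 0.9183]
J6: z=[-0.7068, 0.5863, -0.3958] o=[-0.3414, -0.8857, 0.8980] → [0.0846, 0.2482, 0.2165, -0.7068, 0.5863, -0.3958]
V = J·q̇ = [-0.7424, 1.1071, 1.1585, -0.4778, -0.0912, -0.5967]

-0.7424 1.1071 1.1585 -0.4778 -0.0912 -0.5967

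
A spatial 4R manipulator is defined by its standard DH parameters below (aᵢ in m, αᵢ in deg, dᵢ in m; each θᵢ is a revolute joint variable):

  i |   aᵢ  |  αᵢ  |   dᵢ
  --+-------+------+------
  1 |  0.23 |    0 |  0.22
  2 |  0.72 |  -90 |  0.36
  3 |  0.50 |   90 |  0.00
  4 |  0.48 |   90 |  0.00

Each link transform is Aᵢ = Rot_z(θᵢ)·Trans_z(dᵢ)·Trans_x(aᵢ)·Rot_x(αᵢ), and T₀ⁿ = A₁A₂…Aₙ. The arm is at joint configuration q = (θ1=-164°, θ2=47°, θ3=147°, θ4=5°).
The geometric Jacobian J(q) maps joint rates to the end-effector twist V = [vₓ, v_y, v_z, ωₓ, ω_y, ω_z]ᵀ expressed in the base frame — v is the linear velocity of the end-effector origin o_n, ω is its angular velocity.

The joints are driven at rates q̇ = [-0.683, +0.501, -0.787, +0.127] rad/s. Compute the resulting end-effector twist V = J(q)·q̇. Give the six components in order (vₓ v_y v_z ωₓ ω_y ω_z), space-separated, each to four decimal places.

-0.1687 -0.2692 -0.6427 -0.7326 0.2957 -0.2885

o_n = [-0.1383, 0.0070, 0.0472]
J₁: ẑ×o_n = [-0.0070, -0.1383, 0.0000], ω = ẑ
J2: z=[0.0000, 0.0000, 1.0000] o=[-0.2211, -0.0634, 0.2200] → [-0.0704, 0.0828, 0.0000, 0.0000, 0.0000, 1.0000]
J3: z=[0.8910, -0.4540, 0.0000] o=[-0.5480, -0.7049, 0.5800] → [0.2419, 0.4747, 0.8204, 0.8910, -0.4540, 0.0000]
J4: z=[-0.2473, -0.4853, -0.8387] o=[-0.3576, -0.3313, 0.3077] → [0.4101, -0.2483, 0.0228, -0.2473, -0.4853, -0.8387]
V = J·q̇ = [-0.1687, -0.2692, -0.6427, -0.7326, 0.2957, -0.2885]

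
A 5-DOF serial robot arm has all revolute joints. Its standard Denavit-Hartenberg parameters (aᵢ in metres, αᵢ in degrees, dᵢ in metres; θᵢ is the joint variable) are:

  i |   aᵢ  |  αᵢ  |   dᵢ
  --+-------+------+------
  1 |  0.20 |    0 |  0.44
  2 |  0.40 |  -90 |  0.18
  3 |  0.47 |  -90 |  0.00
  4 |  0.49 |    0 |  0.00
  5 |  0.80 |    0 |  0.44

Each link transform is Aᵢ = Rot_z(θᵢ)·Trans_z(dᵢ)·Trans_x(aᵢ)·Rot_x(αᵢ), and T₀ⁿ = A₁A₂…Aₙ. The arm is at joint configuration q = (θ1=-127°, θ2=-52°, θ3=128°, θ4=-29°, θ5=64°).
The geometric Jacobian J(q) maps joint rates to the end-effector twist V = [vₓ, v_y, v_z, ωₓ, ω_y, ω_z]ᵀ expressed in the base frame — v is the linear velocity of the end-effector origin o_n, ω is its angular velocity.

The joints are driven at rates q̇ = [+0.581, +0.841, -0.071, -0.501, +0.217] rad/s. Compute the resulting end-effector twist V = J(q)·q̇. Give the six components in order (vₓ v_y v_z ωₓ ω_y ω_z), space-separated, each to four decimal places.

-0.2980 0.8072 -0.1014 -0.2250 0.0671 1.2472

o_n = [0.7790, 0.0773, -0.3336]
J₁: ẑ×o_n = [-0.0773, 0.7790, 0.0000], ω = ẑ
J2: z=[0.0000, 0.0000, 1.0000] o=[-0.1204, -0.1597, 0.4400] → [-0.2370, 0.8994, 0.0000, 0.0000, 0.0000, 1.0000]
J3: z=[0.0175, -0.9998, 0.0000] o=[-0.5203, -0.1667, 0.6200] → [0.9534, 0.0166, 1.3034, 0.0175, -0.9998, 0.0000]
J4: z=[0.7879, 0.0138, 0.6157] o=[-0.2310, -0.1617, 0.2496] → [-0.1551, 1.0813, 0.1744, 0.7879, 0.0138, 0.6157]
J5: z=[0.7879, 0.0138, 0.6157] o=[0.0370, -0.3946, -0.0881] → [-0.2939, 0.6503, 0.3616, 0.7879, 0.0138, 0.6157]
V = J·q̇ = [-0.2980, 0.8072, -0.1014, -0.2250, 0.0671, 1.2472]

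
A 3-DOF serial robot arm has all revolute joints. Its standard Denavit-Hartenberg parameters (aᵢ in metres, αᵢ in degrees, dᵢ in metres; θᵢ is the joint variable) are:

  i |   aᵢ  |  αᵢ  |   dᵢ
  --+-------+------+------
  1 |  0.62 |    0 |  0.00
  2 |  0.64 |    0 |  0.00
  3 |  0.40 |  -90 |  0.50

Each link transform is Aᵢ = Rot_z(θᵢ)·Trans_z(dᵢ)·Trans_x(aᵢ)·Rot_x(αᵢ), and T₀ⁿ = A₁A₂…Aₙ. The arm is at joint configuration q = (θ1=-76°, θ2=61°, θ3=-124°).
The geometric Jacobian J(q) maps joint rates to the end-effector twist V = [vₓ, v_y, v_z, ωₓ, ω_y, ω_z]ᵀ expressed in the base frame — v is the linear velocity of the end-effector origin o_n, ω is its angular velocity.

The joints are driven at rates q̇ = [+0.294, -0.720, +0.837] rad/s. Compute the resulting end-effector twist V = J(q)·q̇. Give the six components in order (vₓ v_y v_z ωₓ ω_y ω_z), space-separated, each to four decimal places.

o_n = [0.4663, -1.0297, 0.5000]
J₁: ẑ×o_n = [1.0297, 0.4663, -0.0000], ω = ẑ
J2: z=[0.0000, 0.0000, 1.0000] o=[0.1500, -0.6016, 0.0000] → [0.4281, 0.3163, -0.0000, 0.0000, 0.0000, 1.0000]
J3: z=[0.0000, 0.0000, 1.0000] o=[0.7682, -0.7672, 0.0000] → [0.2624, -0.3019, 0.0000, 0.0000, 0.0000, 1.0000]
V = J·q̇ = [0.2142, -0.3433, 0.0000, 0.0000, 0.0000, 0.4110]

0.2142 -0.3433 0.0000 0.0000 0.0000 0.4110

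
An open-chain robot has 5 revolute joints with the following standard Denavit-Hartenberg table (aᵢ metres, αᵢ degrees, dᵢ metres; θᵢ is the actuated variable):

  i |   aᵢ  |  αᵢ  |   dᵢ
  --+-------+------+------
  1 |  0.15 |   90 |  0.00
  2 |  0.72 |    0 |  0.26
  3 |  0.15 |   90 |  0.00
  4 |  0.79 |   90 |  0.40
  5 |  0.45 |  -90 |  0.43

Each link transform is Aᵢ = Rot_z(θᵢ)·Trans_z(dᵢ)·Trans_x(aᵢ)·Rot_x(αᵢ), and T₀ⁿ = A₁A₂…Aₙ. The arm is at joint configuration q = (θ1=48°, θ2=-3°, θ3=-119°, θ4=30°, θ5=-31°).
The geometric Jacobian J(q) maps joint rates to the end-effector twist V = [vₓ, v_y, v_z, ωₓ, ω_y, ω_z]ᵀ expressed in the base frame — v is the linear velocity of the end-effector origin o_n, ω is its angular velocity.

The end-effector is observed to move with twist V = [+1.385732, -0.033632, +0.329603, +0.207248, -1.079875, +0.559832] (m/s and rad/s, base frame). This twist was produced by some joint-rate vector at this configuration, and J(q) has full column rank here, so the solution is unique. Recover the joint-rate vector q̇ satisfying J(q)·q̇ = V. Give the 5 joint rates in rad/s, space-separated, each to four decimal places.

o_n = [0.3489, -0.3231, -1.1216]
J₁: ẑ×o_n = [0.3231, 0.3489, -0.0000], ω = ẑ
J2: z=[0.7431, -0.6691, 0.0000] o=[0.1004, 0.1115, 0.0000] → [0.7505, 0.8335, -0.1566, 0.7431, -0.6691, 0.0000]
J3: z=[0.7431, -0.6691, 0.0000] o=[0.7747, 0.4718, -0.0377] → [0.7253, 0.8055, -0.8757, 0.7431, -0.6691, 0.0000]
J4: z=[-0.5675, -0.6302, 0.5299] o=[0.7215, 0.4128, -0.1649] → [0.9929, -0.7403, 0.1827, -0.5675, -0.6302, 0.5299]
J5: z=[-0.8209, 0.3826, -0.4240] o=[0.5455, -0.3731, -0.5331] → [-0.2039, -0.3997, 0.0342, -0.8209, 0.3826, -0.4240]
q̇ = J⁺·V = [-0.0460, 0.9750, -0.3790, 0.8840, -0.3240]

-0.0460 0.9750 -0.3790 0.8840 -0.3240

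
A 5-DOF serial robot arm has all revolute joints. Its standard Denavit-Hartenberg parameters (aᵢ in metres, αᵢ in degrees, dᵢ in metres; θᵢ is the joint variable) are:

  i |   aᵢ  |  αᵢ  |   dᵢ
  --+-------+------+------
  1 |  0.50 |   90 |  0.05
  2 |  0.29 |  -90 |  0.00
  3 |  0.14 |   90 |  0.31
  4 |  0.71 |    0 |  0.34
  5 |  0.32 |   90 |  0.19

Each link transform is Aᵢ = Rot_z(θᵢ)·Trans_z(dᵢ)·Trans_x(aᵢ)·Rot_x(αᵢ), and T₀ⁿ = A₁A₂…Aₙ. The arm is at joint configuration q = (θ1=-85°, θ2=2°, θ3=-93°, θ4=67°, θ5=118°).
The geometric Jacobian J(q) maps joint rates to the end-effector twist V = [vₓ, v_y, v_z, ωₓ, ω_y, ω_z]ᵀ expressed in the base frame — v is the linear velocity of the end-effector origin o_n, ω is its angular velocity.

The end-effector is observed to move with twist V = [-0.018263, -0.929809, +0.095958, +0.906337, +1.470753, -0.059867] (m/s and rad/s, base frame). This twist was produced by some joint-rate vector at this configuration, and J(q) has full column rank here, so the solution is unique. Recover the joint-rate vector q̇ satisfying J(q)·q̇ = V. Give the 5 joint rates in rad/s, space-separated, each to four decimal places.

-0.8960 -0.9600 0.8840 0.9360 0.4220

o_n = [-0.0511, -0.2284, 0.9766]
J₁: ẑ×o_n = [0.2284, -0.0511, 0.0000], ω = ẑ
J2: z=[-0.9962, -0.0872, 0.0000] o=[0.0436, -0.4981, 0.0500] → [-0.0808, 0.9230, -0.2769, -0.9962, -0.0872, 0.0000]
J3: z=[-0.0030, 0.0348, 0.9994] o=[0.0688, -0.7868, 0.0601] → [-0.5262, -0.1170, 0.0025, -0.0030, 0.0348, 0.9994]
J4: z=[-0.0348, 0.9988, -0.0349] o=[-0.0720, -0.7809, 0.3697] → [0.6254, 0.0204, -0.0402, -0.0348, 0.9988, -0.0349]
J5: z=[-0.0348, 0.9988, -0.0349] o=[-0.3631, -0.4283, 1.0105] → [-0.0269, -0.0121, -0.3186, -0.0348, 0.9988, -0.0349]
q̇ = J⁺·V = [-0.8960, -0.9600, 0.8840, 0.9360, 0.4220]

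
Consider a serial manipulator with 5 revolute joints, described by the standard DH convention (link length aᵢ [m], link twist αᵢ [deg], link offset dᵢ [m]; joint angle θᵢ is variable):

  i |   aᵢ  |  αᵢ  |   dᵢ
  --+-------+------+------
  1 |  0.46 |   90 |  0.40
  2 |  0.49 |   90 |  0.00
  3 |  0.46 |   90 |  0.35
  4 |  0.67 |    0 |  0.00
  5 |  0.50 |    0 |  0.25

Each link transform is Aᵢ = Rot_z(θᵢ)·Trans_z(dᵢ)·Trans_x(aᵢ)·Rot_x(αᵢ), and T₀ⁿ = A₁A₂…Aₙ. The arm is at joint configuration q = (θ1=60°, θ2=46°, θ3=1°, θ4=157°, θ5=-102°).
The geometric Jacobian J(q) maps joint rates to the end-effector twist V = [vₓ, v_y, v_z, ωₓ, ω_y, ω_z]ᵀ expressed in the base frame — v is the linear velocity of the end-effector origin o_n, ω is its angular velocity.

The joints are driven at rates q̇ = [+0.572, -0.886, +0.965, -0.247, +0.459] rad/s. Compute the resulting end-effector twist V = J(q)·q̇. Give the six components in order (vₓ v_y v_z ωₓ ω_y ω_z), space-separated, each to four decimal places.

-0.7289 0.3419 -1.0273 -0.6025 1.1524 -0.0957

o_n = [0.5997, 1.5341, 0.1397]
J₁: ẑ×o_n = [-1.5341, 0.5997, 0.0000], ω = ẑ
J2: z=[0.8660, -0.5000, 0.0000] o=[0.2300, 0.3984, 0.4000] → [0.1302, 0.2255, 1.1684, 0.8660, -0.5000, 0.0000]
J3: z=[0.3597, 0.6230, -0.6947] o=[0.4002, 0.6932, 0.7525] → [0.2024, 0.0818, 0.1782, 0.3597, 0.6230, -0.6947]
J4: z=[-0.8598, 0.5104, 0.0126] o=[0.6928, 1.1839, 0.8402] → [-0.3620, -0.6035, -0.2537, -0.8598, 0.5104, 0.0126]
J5: z=[-0.8598, 0.5104, 0.0126] o=[0.5634, 0.9814, 0.2148] → [-0.0453, -0.0641, -0.4938, -0.8598, 0.5104, 0.0126]
V = J·q̇ = [-0.7289, 0.3419, -1.0273, -0.6025, 1.1524, -0.0957]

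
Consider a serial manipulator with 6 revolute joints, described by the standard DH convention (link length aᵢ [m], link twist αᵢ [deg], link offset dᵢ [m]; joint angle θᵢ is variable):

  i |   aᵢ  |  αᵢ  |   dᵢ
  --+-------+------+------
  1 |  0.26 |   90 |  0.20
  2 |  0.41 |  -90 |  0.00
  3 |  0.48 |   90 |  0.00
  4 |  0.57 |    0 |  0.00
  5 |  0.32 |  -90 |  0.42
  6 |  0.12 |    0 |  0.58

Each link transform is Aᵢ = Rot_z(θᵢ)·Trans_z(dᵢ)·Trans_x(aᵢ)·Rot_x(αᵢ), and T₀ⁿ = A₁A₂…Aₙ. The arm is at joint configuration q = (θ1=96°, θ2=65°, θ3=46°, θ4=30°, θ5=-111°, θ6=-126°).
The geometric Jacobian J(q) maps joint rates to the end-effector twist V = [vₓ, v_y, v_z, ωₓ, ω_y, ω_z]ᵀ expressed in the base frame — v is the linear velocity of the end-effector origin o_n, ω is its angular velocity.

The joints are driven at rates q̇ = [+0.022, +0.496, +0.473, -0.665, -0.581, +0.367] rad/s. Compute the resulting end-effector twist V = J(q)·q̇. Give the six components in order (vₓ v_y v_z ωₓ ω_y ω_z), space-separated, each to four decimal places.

-0.6946 -0.0916 -0.4565 -0.5481 -0.8148 -0.3380

o_n = [-0.8752, 0.8519, 1.9616]
J₁: ẑ×o_n = [-0.8519, -0.8752, 0.0000], ω = ẑ
J2: z=[0.9945, 0.1045, 0.0000] o=[-0.0272, 0.2586, 0.2000] → [0.1841, -1.7519, 0.6787, 0.9945, 0.1045, 0.0000]
J3: z=[0.0947, -0.9013, 0.4226] o=[-0.0453, 0.4309, 0.5716] → [-1.4308, -0.4824, -0.7081, 0.0947, -0.9013, 0.4226]
J4: z=[0.6591, 0.3750, 0.6519] o=[-0.4034, 0.5350, 0.8738] → [0.2012, -1.0245, 0.3858, 0.6591, 0.3750, 0.6519]
J5: z=[0.6591, 0.3750, 0.6519] o=[-0.7447, 0.3851, 1.3050] → [-0.0582, -0.5178, 0.3566, 0.6591, 0.3750, 0.6519]
J6: z=[-0.7221, 0.0731, 0.6879] o=[-0.5352, 0.8383, 1.4768] → [0.0261, 0.1162, 0.0150, -0.7221, 0.0731, 0.6879]
V = J·q̇ = [-0.6946, -0.0916, -0.4565, -0.5481, -0.8148, -0.3380]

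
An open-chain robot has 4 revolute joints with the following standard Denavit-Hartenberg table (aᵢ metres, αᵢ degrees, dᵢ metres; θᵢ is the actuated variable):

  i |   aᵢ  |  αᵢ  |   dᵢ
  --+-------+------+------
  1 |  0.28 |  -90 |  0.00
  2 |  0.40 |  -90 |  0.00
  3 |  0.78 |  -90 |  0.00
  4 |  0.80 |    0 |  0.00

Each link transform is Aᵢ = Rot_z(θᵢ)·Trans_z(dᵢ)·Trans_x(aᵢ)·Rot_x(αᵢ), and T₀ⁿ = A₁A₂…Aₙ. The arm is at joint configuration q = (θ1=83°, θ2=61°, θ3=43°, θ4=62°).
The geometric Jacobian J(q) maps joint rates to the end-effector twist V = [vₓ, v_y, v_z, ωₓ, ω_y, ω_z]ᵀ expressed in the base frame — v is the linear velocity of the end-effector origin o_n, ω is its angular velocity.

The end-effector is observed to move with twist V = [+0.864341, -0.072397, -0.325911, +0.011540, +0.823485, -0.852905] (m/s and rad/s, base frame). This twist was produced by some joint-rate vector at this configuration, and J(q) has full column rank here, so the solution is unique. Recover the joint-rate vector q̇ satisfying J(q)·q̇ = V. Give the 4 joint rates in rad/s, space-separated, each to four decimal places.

-0.6650 -0.5130 -0.6250 -0.8230

o_n = [0.9652, 1.3942, -0.7466]
J₁: ẑ×o_n = [-1.3942, 0.9652, 0.0000], ω = ẑ
J2: z=[-0.9925, 0.1219, 0.0000] o=[0.0341, 0.2779, 0.0000] → [-0.0910, -0.7410, -1.2214, -0.9925, 0.1219, 0.0000]
J3: z=[-0.1066, -0.8681, -0.4848] o=[0.0578, 0.4704, -0.3498] → [0.7923, -0.4822, 0.6893, -0.1066, -0.8681, -0.4848]
J4: z=[0.6856, -0.4173, 0.5965] o=[0.6195, 0.6801, -0.8488] → [-0.4686, 0.1362, 0.6339, 0.6856, -0.4173, 0.5965]
q̇ = J⁺·V = [-0.6650, -0.5130, -0.6250, -0.8230]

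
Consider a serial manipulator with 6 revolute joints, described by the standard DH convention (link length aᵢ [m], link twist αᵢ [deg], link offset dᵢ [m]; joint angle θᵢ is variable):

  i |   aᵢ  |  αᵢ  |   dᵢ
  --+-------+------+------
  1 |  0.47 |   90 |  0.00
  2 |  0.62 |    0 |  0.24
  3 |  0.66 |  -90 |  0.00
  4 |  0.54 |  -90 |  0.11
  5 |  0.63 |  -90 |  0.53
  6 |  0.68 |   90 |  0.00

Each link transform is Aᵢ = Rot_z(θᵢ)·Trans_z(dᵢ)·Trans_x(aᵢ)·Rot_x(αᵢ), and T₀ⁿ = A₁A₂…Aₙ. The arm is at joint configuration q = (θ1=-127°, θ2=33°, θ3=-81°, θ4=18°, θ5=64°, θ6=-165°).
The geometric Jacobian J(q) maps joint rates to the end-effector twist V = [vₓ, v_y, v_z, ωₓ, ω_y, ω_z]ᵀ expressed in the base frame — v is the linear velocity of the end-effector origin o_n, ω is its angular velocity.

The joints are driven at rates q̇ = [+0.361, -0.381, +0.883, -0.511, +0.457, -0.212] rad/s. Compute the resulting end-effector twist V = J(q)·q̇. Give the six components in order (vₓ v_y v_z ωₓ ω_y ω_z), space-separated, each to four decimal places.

-0.0643 -0.6538 -0.1500 0.1641 0.2319 0.0515

o_n = [-0.5611, -1.7327, -0.2743]
J₁: ẑ×o_n = [1.7327, -0.5611, 0.0000], ω = ẑ
J2: z=[-0.7986, 0.6018, 0.0000] o=[-0.2829, -0.3754, 0.0000] → [-0.1651, -0.2190, 1.2514, -0.7986, 0.6018, 0.0000]
J3: z=[-0.7986, 0.6018, 0.0000] o=[-0.7875, -0.6462, 0.3377] → [-0.3683, -0.4887, 0.7315, -0.7986, 0.6018, 0.0000]
J4: z=[-0.4472, -0.5935, 0.6691] o=[-1.0532, -0.9989, -0.1528] → [0.5631, 0.2750, 0.6203, -0.4472, -0.5935, 0.6691]
J5: z=[0.8840, -0.4072, 0.2296] o=[-1.1760, -1.4390, -0.4609] → [-0.0085, -0.0237, -0.0092, 0.8840, -0.4072, 0.2296]
J6: z=[0.3185, 0.8841, 0.3419] o=[-0.4918, -1.5105, -0.9132] → [0.6409, -0.2272, -0.0095, 0.3185, 0.8841, 0.3419]
V = J·q̇ = [-0.0643, -0.6538, -0.1500, 0.1641, 0.2319, 0.0515]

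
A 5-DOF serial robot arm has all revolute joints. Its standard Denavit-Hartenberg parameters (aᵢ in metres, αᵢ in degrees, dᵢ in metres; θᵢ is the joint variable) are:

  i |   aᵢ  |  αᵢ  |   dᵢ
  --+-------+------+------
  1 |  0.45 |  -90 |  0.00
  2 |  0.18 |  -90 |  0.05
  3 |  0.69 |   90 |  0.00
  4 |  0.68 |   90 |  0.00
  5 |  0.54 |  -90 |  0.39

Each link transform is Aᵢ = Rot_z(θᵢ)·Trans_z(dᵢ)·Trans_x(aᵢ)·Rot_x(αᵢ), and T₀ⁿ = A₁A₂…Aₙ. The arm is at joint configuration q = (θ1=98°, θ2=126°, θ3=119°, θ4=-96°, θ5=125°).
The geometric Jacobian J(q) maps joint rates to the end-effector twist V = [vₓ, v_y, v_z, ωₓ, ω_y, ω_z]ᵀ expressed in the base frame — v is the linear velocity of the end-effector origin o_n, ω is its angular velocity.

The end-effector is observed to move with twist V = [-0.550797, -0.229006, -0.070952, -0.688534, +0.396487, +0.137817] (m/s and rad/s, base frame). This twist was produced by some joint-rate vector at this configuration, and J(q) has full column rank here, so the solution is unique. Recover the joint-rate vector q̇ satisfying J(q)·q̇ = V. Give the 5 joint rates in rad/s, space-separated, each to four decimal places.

o_n = [0.3274, 0.5073, -0.5478]
J₁: ẑ×o_n = [-0.5073, 0.3274, 0.0000], ω = ẑ
J2: z=[-0.9903, -0.1392, 0.0000] o=[-0.0626, 0.4456, 0.0000] → [0.0762, -0.5424, -0.0068, -0.9903, -0.1392, 0.0000]
J3: z=[0.1126, -0.8011, 0.5878] o=[-0.0974, 0.3339, -0.1456] → [0.2203, 0.2950, 0.3599, 0.1126, -0.8011, 0.5878]
J4: z=[0.5516, -0.4416, -0.7076] o=[0.4728, 0.6126, 0.1250] → [0.2226, 0.4740, -0.1223, 0.5516, -0.4416, -0.7076]
J5: z=[-0.8102, -0.4854, -0.3286] o=[0.3379, 1.1257, -0.3004] → [-0.0831, -0.1970, 0.4959, -0.8102, -0.4854, -0.3286]
q̇ = J⁺·V = [0.7070, 0.2520, -0.7730, -0.0300, 0.4140]

0.7070 0.2520 -0.7730 -0.0300 0.4140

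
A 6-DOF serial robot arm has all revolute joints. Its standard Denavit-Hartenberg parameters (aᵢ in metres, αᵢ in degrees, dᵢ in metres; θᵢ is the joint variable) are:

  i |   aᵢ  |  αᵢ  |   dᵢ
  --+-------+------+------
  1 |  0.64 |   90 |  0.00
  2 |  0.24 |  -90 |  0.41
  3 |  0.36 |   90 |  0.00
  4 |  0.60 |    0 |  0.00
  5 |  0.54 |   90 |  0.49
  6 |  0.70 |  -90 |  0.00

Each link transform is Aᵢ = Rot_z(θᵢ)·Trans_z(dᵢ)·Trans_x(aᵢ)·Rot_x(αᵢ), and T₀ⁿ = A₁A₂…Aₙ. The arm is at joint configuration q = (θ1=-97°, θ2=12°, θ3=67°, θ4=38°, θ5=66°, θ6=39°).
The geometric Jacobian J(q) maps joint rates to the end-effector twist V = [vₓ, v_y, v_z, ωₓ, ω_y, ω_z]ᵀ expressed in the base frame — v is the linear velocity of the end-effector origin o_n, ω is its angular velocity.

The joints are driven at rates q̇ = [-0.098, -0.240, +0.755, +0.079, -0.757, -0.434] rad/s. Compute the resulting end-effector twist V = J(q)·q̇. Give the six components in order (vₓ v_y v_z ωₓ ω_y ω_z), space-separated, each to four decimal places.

o_n = [-0.4458, -1.5927, 1.6645]
J₁: ẑ×o_n = [1.5927, -0.4458, 0.0000], ω = ẑ
J2: z=[-0.9925, 0.1219, 0.0000] o=[-0.0780, -0.6352, 0.0000] → [0.2028, 1.6521, 0.9952, -0.9925, 0.1219, 0.0000]
J3: z=[0.0253, 0.2064, 0.9781] o=[-0.5135, -0.8183, 0.0499] → [1.0907, 0.0254, -0.0336, 0.0253, 0.2064, 0.9781]
J4: z=[-0.4975, -0.8461, 0.1914] o=[-0.2014, -0.9952, 0.0791] → [-1.2269, 0.7420, 0.0905, -0.4975, -0.8461, 0.1914]
J5: z=[-0.4975, -0.8461, 0.1914] o=[0.2179, -1.1514, 0.4789] → [-0.9186, 0.4629, -0.3420, -0.4975, -0.8461, 0.1914]
J6: z=[0.8474, -0.4270, 0.3155] o=[-0.1259, -1.3936, 1.0746] → [-0.1891, -0.6008, -0.3053, 0.8474, -0.4270, 0.3155]
V = J·q̇ = [1.2993, -0.3647, 0.1343, 0.2269, 0.8855, 0.3738]

1.2993 -0.3647 0.1343 0.2269 0.8855 0.3738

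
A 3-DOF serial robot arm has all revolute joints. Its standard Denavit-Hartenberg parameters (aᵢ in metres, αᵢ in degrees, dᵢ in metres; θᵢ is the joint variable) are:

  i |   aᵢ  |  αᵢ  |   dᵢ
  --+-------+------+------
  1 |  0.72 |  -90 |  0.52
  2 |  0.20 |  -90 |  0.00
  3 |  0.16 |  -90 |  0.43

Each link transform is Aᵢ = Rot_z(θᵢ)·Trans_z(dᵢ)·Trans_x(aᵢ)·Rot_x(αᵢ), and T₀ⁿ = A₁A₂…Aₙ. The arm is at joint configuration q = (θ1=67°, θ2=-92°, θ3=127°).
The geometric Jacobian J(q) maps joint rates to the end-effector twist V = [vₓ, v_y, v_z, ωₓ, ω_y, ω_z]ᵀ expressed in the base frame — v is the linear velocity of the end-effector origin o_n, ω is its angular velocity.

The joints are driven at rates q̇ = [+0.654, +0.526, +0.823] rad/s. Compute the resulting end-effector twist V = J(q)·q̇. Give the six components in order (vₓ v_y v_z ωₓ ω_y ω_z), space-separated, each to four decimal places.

-0.7044 0.4616 -0.3292 -0.1628 0.9626 0.6827

o_n = [0.5654, 1.0051, 0.6387]
J₁: ẑ×o_n = [-1.0051, 0.5654, 0.0000], ω = ẑ
J2: z=[-0.9205, 0.3907, 0.0000] o=[0.2813, 0.6628, 0.5200] → [0.0464, 0.1092, -0.4261, -0.9205, 0.3907, 0.0000]
J3: z=[0.3905, 0.9199, 0.0349] o=[0.2786, 0.6563, 0.7199] → [-0.0869, 0.0417, -0.1277, 0.3905, 0.9199, 0.0349]
V = J·q̇ = [-0.7044, 0.4616, -0.3292, -0.1628, 0.9626, 0.6827]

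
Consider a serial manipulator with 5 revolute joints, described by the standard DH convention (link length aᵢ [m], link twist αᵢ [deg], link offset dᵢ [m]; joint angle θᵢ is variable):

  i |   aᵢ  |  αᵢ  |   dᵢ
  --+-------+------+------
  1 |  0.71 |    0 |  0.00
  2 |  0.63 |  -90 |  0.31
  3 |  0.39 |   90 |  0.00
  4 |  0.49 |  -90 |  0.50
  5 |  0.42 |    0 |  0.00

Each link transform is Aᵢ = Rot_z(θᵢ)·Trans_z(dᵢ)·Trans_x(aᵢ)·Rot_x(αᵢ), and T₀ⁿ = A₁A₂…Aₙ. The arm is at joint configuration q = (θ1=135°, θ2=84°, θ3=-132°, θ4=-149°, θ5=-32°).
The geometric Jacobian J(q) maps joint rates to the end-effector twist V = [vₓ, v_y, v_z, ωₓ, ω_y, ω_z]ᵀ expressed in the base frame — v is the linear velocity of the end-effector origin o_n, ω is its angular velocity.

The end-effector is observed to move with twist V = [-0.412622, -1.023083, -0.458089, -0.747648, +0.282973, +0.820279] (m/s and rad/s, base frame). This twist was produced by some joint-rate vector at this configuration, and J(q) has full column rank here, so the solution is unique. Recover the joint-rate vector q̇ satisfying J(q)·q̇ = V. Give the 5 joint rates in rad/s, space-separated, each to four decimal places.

o_n = [-1.0230, 0.6410, -0.4227]
J₁: ẑ×o_n = [-0.6410, -1.0230, 0.0000], ω = ẑ
J2: z=[0.0000, 0.0000, 1.0000] o=[-0.5020, 0.5020, 0.0000] → [-0.1389, -0.5209, 0.0000, 0.0000, 0.0000, 1.0000]
J3: z=[0.6293, -0.7771, 0.0000] o=[-0.9916, 0.1056, 0.3100] → [0.5694, 0.4611, 0.3126, 0.6293, -0.7771, 0.0000]
J4: z=[0.5775, 0.4677, -0.6691] o=[-0.7888, 0.2698, 0.5998] → [-0.2298, 0.7472, 0.3239, 0.5775, 0.4677, -0.6691]
J5: z=[-0.2716, 0.8830, 0.3827] o=[-0.8773, 0.5229, -0.0469] → [-0.3771, -0.1578, 0.0966, -0.2716, 0.8830, 0.3827]
q̇ = J⁺·V = [-0.0340, 0.7070, -0.9570, -0.3980, -0.3110]

-0.0340 0.7070 -0.9570 -0.3980 -0.3110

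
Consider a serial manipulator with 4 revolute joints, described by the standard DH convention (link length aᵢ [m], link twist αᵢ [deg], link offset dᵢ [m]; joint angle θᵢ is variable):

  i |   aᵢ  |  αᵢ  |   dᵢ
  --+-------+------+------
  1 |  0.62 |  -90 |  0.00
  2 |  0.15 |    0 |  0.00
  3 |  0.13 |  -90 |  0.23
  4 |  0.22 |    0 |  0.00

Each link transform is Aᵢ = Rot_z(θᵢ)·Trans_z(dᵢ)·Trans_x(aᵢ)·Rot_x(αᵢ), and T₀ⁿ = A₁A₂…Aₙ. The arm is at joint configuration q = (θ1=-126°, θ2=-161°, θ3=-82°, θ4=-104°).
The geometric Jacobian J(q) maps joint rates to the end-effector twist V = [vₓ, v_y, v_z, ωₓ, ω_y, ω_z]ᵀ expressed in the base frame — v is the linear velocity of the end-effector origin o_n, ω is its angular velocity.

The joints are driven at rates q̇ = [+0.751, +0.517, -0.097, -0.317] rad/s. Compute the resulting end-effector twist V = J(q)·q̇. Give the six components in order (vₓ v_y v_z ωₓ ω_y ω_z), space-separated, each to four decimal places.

0.4354 0.0616 0.1483 0.1738 -0.4754 0.6071

o_n = [0.0982, -0.6193, -0.0196]
J₁: ẑ×o_n = [0.6193, 0.0982, -0.0000], ω = ẑ
J2: z=[0.8090, -0.5878, 0.0000] o=[-0.3644, -0.5016, 0.0000] → [0.0115, 0.0158, 0.1767, 0.8090, -0.5878, 0.0000]
J3: z=[0.8090, -0.5878, 0.0000] o=[-0.2811, -0.3868, 0.0488] → [0.0402, 0.0553, 0.0349, 0.8090, -0.5878, 0.0000]
J4: z=[0.5237, 0.7208, 0.4540] o=[-0.0603, -0.4743, -0.0670] → [0.1000, 0.0471, -0.1902, 0.5237, 0.7208, 0.4540]
V = J·q̇ = [0.4354, 0.0616, 0.1483, 0.1738, -0.4754, 0.6071]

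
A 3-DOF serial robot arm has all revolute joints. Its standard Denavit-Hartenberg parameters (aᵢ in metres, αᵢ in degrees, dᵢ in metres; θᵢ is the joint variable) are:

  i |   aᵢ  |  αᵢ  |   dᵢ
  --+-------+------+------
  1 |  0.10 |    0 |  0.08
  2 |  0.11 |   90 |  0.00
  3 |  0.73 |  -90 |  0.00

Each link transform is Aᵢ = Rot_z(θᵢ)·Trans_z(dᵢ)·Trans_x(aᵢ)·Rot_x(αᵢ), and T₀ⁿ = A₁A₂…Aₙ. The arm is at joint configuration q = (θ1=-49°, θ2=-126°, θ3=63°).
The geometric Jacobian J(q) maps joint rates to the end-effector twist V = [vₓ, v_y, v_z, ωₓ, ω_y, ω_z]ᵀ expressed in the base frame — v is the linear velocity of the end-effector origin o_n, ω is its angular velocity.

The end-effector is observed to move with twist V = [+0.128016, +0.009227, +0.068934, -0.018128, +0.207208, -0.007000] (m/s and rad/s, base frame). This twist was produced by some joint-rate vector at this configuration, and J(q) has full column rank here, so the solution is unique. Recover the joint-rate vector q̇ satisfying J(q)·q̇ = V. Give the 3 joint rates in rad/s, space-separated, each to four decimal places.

o_n = [-0.3741, -0.1139, 0.7304]
J₁: ẑ×o_n = [0.1139, -0.3741, 0.0000], ω = ẑ
J2: z=[0.0000, 0.0000, 1.0000] o=[0.0656, -0.0755, 0.0800] → [0.0385, -0.4397, 0.0000, 0.0000, 0.0000, 1.0000]
J3: z=[-0.0872, 0.9962, 0.0000] o=[-0.0440, -0.0851, 0.0800] → [0.6480, 0.0567, 0.3314, -0.0872, 0.9962, 0.0000]
q̇ = J⁺·V = [-0.0860, 0.0790, 0.2080]

-0.0860 0.0790 0.2080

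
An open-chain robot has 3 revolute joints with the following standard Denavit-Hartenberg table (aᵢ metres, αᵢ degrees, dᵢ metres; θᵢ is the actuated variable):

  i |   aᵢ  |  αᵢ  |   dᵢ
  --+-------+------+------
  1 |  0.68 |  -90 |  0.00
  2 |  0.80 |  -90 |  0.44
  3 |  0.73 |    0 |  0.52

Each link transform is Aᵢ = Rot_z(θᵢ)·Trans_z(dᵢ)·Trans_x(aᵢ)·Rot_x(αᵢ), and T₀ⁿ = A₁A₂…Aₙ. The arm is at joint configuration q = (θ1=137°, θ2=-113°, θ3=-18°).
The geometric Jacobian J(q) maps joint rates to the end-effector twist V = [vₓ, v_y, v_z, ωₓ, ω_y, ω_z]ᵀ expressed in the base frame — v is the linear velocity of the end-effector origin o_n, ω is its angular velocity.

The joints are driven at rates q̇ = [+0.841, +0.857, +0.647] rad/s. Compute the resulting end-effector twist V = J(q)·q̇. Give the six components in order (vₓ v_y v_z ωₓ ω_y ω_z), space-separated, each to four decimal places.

o_n = [-0.8743, -0.0948, 1.5787]
J₁: ẑ×o_n = [0.0948, -0.8743, 0.0000], ω = ẑ
J2: z=[-0.6820, -0.7314, 0.0000] o=[-0.4973, 0.4638, 0.0000] → [-1.1546, 1.0766, 0.1052, -0.6820, -0.7314, 0.0000]
J3: z=[-0.6732, 0.6278, 0.3907] o=[-0.5688, -0.0712, 0.7364] → [0.5380, 0.4476, 0.2076, -0.6732, 0.6278, 0.3907]
V = J·q̇ = [-0.5617, 0.4770, 0.2245, -1.0200, -0.2206, 1.0938]

-0.5617 0.4770 0.2245 -1.0200 -0.2206 1.0938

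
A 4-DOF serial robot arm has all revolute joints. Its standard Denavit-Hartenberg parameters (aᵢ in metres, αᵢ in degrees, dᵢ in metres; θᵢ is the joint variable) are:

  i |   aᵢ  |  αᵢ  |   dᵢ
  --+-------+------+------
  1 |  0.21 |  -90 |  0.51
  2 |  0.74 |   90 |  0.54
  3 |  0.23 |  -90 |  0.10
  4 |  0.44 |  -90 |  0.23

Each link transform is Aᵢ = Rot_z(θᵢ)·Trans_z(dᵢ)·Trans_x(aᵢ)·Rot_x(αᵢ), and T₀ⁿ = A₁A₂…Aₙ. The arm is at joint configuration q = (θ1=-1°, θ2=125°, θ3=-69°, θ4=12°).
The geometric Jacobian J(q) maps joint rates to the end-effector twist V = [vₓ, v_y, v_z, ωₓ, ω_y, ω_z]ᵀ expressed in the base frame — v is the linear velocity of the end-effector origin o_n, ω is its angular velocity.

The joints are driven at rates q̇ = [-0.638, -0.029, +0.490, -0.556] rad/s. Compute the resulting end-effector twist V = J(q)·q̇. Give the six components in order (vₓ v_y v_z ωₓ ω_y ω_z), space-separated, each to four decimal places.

o_n = [-0.4662, 0.0140, -0.4708]
J₁: ẑ×o_n = [-0.0140, -0.4662, 0.0000], ω = ẑ
J2: z=[0.0175, 0.9998, 0.0000] o=[0.2100, -0.0037, 0.5100] → [-0.9807, 0.0171, 0.6764, 0.0175, 0.9998, 0.0000]
J3: z=[0.8190, -0.0143, -0.5736] o=[-0.2050, 0.5437, -0.0962] → [-0.2984, 0.4567, -0.4375, 0.8190, -0.0143, -0.5736]
J4: z=[-0.5291, 0.3677, -0.7647] o=[-0.1741, 0.3284, -0.2210] → [-0.3322, 0.0912, 0.2737, -0.5291, 0.3677, -0.7647]
V = J·q̇ = [0.0759, 0.4700, -0.3862, 0.6950, -0.2404, -0.4939]

0.0759 0.4700 -0.3862 0.6950 -0.2404 -0.4939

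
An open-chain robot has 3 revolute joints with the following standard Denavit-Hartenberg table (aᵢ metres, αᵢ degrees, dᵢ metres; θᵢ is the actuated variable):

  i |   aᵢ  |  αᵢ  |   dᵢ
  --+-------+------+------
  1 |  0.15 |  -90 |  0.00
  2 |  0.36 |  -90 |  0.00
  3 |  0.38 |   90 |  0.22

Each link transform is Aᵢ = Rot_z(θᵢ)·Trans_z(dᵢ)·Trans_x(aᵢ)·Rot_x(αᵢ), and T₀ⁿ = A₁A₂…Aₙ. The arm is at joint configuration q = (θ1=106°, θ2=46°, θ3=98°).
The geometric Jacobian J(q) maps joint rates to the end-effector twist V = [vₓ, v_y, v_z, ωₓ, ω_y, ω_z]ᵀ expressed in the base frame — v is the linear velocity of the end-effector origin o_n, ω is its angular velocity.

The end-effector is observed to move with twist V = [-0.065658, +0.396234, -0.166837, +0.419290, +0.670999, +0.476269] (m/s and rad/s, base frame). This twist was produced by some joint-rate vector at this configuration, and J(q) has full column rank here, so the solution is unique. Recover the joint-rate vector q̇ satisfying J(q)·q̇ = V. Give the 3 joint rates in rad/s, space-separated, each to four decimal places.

-0.0350 -0.5880 -0.7360

o_n = [0.3052, 0.3009, -0.3737]
J₁: ẑ×o_n = [-0.3009, 0.3052, 0.0000], ω = ẑ
J2: z=[-0.9613, -0.2756, 0.0000] o=[-0.0413, 0.1442, 0.0000] → [0.1030, -0.3593, -0.0551, -0.9613, -0.2756, 0.0000]
J3: z=[0.1983, -0.6915, -0.6947] o=[-0.1103, 0.3846, -0.2590] → [0.0212, -0.2659, 0.2707, 0.1983, -0.6915, -0.6947]
q̇ = J⁺·V = [-0.0350, -0.5880, -0.7360]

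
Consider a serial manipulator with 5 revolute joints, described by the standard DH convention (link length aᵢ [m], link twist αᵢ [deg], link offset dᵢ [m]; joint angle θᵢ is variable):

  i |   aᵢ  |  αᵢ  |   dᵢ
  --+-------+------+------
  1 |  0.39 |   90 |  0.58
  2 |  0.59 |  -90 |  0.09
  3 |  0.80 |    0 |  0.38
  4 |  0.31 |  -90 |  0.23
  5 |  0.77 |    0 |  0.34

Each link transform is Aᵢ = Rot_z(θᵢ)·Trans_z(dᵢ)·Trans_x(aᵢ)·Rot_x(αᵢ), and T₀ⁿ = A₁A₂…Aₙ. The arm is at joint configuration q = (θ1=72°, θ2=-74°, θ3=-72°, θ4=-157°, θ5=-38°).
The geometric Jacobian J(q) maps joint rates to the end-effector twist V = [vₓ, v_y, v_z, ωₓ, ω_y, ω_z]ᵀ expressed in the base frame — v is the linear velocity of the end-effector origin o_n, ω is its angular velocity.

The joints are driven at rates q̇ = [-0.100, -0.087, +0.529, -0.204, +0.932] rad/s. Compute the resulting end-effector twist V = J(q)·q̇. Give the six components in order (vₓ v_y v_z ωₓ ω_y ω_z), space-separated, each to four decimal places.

-0.2152 -0.5242 -0.2078 0.5354 -0.0493 0.6657

o_n = [0.8041, 1.2385, 0.8988]
J₁: ẑ×o_n = [-1.2385, 0.8041, 0.0000], ω = ẑ
J2: z=[0.9511, -0.3090, 0.0000] o=[0.1205, 0.3709, 0.5800] → [-0.0985, -0.3032, 1.0363, 0.9511, -0.3090, 0.0000]
J3: z=[0.2970, 0.9142, 0.2756] o=[0.2564, 0.4978, 0.0129] → [0.6058, -0.1122, -0.2807, 0.2970, 0.9142, 0.2756]
J4: z=[0.2970, 0.9142, 0.2756] o=[1.1139, 0.6749, -0.1200] → [0.7761, -0.3881, 0.4507, 0.2970, 0.9142, 0.2756]
J5: z=[0.5597, -0.4006, 0.7255] o=[0.9424, 0.9041, 0.1389] → [-0.5470, -0.5257, 0.1317, 0.5597, -0.4006, 0.7255]
V = J·q̇ = [-0.2152, -0.5242, -0.2078, 0.5354, -0.0493, 0.6657]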